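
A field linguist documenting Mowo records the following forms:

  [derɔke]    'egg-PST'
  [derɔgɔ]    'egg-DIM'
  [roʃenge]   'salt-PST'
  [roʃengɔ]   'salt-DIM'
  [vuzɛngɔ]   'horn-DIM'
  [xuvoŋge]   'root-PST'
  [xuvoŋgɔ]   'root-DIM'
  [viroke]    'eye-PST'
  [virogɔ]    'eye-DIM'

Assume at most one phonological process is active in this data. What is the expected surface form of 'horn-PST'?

The PST suffix surfaces as [-ge] and [-ke], depending on the final segment of the stem.
The DIM suffix, which begins with [g], is invariant after every stem; so [g] is not altered by any rule here.
The PST suffix is therefore /-ke/ underlyingly, with post-nasal voicing: voiceless stops become voiced after a nasal.
After 'horn', which ends in a nasal, the suffix surfaces as [-ge], giving [vuzɛnge].

[vuzɛnge]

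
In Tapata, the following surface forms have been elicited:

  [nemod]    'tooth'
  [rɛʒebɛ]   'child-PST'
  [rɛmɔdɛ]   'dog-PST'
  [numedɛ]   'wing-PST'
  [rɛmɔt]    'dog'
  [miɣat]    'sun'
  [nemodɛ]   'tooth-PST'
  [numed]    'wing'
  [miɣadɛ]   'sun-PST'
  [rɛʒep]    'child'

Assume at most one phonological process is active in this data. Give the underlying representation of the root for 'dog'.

/rɛmɔt/

'dog' shows [d] ~ [t] at the end of the stem ([rɛmɔdɛ] vs [rɛmɔt]).
Compare 'wing', with invariant [d] in [numedɛ] and [numed]: an analysis with underlying /d/ and a rule producing [t] in isolation would wrongly predict alternation here too.
Therefore /t/ is basic and [d] is derived by intervocalic voicing (voiceless stops become voiced between vowels).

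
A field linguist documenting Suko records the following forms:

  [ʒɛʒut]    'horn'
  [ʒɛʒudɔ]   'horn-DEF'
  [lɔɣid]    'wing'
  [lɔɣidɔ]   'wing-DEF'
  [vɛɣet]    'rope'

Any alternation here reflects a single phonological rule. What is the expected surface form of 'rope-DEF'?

[vɛɣedɔ]

The stem for 'horn' ends in [t] in [ʒɛʒut] but [d] in [ʒɛʒudɔ].
If /d/ were underlying and a rule turned it into [t] in isolation, 'wing' would also alternate; but it has [d] in both [lɔɣid] and [lɔɣidɔ].
The alternation reflects intervocalic voicing: voiceless stops become voiced between vowels. /t/ is underlying.
From [vɛɣet] the stem 'rope' is /vɛɣet/; between vowels this yields [vɛɣedɔ].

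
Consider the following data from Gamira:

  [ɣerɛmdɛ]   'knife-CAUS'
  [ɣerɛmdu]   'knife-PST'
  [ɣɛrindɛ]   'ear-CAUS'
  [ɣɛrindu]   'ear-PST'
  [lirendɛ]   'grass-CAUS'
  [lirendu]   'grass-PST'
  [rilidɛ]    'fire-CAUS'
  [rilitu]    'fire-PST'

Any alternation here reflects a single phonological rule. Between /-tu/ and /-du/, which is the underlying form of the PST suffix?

/-tu/

The PST suffix surfaces as [-du] and [-tu], depending on the final segment of the stem.
By contrast the CAUS suffix keeps its initial [d] throughout — that segment must be underlying.
So the underlying form is /-tu/, and voiceless stops become voiced after a nasal.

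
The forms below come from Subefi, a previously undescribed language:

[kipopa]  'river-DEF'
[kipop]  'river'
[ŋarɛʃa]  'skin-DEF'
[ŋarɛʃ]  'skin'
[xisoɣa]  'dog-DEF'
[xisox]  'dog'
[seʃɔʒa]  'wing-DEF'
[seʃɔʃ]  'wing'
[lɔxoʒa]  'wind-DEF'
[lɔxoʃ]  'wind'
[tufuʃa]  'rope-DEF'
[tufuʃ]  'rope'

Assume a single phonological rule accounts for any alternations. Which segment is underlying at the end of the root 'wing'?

The stem for 'wing' ends in [ʒ] in [seʃɔʒa] but [ʃ] in [seʃɔʃ].
But 'rope' keeps [ʃ] in both environments ([tufuʃa], [tufuʃ]), so there is no rule changing /ʃ/ to [ʒ] before the DEF suffix.
The underlying segment must be /ʒ/; voiced obstruents become voiceless word-finally, yielding [ʃ] there.

/ʒ/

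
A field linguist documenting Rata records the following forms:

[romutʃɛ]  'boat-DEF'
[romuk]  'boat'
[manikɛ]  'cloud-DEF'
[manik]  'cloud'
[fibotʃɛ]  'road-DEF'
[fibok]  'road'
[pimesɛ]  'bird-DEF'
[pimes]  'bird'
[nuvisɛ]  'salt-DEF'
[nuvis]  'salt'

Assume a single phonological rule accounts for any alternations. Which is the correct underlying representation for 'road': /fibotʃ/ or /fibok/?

In [fibotʃɛ] and [fibok] the final segment of 'road' alternates: [tʃ] ~ [k].
Compare 'cloud', with invariant [k] in [manikɛ] and [manik]: an analysis with underlying /k/ and a rule producing [tʃ] before the DEF suffix would wrongly predict alternation here too.
So /tʃ/ is underlying, and a rule of depalatalization — palato-alveolar /tʃ/ becomes [k] when no front vowel follows — gives [k].

/fibotʃ/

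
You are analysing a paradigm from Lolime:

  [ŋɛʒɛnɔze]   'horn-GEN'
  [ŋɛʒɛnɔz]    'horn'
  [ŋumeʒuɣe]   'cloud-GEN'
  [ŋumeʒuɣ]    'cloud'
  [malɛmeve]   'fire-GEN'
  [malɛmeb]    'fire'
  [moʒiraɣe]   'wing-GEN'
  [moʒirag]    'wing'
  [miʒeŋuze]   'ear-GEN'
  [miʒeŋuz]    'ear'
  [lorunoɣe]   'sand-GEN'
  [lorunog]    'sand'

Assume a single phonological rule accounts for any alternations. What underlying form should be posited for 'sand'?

'sand' shows [ɣ] ~ [g] at the end of the stem ([lorunoɣe] vs [lorunog]).
The stem 'cloud' ([ŋumeʒuɣe], [ŋumeʒuɣ]) shows [ɣ] unchanged in both environments, so [ɣ] cannot be basic with [g] derived in isolation.
So /g/ is underlying, and a rule of intervocalic spirantization — voiced stops become fricatives between vowels — gives [ɣ].

/lorunog/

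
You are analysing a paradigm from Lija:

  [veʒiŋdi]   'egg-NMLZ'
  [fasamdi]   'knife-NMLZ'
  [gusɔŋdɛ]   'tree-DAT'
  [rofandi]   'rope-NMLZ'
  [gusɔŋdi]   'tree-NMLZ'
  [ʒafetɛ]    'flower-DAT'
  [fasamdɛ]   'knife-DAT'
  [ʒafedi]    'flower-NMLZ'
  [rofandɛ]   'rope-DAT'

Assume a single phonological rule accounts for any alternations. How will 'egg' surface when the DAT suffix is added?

[veʒiŋdɛ]

The DAT suffix surfaces as [-dɛ] and [-tɛ], depending on the final segment of the stem.
The NMLZ suffix, which begins with [d], is invariant after every stem; so [d] is not altered by any rule here.
The DAT suffix is therefore /-tɛ/ underlyingly, with post-nasal voicing: voiceless stops become voiced after a nasal.
After 'egg', which ends in a nasal, the suffix surfaces as [-dɛ], giving [veʒiŋdɛ].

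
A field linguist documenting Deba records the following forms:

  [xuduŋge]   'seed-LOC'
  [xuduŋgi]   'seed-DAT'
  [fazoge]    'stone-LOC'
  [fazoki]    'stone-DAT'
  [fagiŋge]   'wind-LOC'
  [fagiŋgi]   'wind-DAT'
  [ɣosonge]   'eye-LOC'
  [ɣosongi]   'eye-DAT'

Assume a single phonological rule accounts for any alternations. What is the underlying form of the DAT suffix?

The DAT morpheme has two allomorphs, [-gi] and [-ki].
By contrast the LOC suffix keeps its initial [g] throughout — that segment must be underlying.
The DAT suffix is therefore /-ki/ underlyingly, with post-nasal voicing: voiceless stops become voiced after a nasal.

/-ki/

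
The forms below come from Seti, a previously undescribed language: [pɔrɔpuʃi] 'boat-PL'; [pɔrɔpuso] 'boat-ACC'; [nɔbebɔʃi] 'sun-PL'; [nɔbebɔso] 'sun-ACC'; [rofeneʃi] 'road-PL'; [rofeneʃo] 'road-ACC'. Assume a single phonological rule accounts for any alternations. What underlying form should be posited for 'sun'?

In [nɔbebɔʃi] and [nɔbebɔso] the final segment of 'sun' alternates: [ʃ] ~ [s].
Compare 'road', with invariant [ʃ] in [rofeneʃi] and [rofeneʃo]: an analysis with underlying /ʃ/ and a rule producing [s] before the ACC suffix would wrongly predict alternation here too.
The underlying segment must be /s/; /s/ becomes palato-alveolar [ʃ] before a front vowel, yielding [ʃ] there.

/nɔbebɔs/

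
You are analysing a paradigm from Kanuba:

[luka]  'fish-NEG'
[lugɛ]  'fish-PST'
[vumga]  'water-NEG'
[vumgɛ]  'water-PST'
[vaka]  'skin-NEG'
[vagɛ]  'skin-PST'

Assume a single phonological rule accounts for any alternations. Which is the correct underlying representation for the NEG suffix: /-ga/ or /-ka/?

The NEG morpheme has two allomorphs, [-ga] and [-ka].
The PST suffix, which begins with [g], is invariant after every stem; so [g] is not altered by any rule here.
So the underlying form is /-ka/, and voiceless stops become voiced after a nasal.

/-ka/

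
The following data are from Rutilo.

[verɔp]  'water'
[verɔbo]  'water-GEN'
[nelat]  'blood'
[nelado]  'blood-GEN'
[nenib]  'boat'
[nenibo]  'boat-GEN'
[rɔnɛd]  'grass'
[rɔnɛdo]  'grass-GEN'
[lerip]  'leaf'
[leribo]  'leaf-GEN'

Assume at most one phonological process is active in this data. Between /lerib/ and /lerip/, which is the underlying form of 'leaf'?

'leaf' shows [p] ~ [b] at the end of the stem ([lerip] vs [leribo]).
Compare 'boat', with invariant [b] in [nenib] and [nenibo]: an analysis with underlying /b/ and a rule producing [p] in isolation would wrongly predict alternation here too.
The alternation reflects intervocalic voicing: voiceless stops become voiced between vowels. /p/ is underlying.

/lerip/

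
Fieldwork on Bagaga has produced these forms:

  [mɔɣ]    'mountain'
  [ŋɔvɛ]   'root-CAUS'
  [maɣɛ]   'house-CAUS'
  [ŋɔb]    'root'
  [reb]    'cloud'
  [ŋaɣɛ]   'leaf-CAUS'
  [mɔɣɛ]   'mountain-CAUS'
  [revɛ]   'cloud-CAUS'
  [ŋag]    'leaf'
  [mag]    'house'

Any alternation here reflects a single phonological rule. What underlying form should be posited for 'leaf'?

The stem for 'leaf' ends in [ɣ] in [ŋaɣɛ] but [g] in [ŋag].
If /ɣ/ were underlying and a rule turned it into [g] in isolation, 'mountain' would also alternate; but it has [ɣ] in both [mɔɣɛ] and [mɔɣ].
Therefore /g/ is basic and [ɣ] is derived by intervocalic spirantization (voiced stops become fricatives between vowels).

/ŋag/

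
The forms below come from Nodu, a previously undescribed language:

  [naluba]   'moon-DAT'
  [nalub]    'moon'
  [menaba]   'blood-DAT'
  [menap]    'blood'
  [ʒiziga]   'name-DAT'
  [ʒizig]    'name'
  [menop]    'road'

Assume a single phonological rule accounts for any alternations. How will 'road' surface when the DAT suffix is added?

The stem for 'blood' ends in [b] in [menaba] but [p] in [menap].
Compare 'moon', with invariant [b] in [naluba] and [nalub]: an analysis with underlying /b/ and a rule producing [p] in isolation would wrongly predict alternation here too.
The underlying segment must be /p/; voiceless stops become voiced between vowels, yielding [b] there.
From [menop] the stem 'road' is /menop/; between vowels this yields [menoba].

[menoba]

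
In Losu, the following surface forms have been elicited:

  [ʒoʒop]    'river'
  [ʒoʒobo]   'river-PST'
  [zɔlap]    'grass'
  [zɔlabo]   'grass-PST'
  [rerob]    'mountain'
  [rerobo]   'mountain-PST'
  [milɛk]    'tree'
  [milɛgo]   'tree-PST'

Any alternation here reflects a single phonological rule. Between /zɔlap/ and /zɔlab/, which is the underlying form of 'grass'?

/zɔlap/

The root 'grass' surfaces as [zɔlap] and [zɔlabo], with a stem-final [p] ~ [b] alternation.
Compare 'mountain', with invariant [b] in [rerob] and [rerobo]: an analysis with underlying /b/ and a rule producing [p] in isolation would wrongly predict alternation here too.
So /p/ is underlying, and a rule of intervocalic voicing — voiceless stops become voiced between vowels — gives [b].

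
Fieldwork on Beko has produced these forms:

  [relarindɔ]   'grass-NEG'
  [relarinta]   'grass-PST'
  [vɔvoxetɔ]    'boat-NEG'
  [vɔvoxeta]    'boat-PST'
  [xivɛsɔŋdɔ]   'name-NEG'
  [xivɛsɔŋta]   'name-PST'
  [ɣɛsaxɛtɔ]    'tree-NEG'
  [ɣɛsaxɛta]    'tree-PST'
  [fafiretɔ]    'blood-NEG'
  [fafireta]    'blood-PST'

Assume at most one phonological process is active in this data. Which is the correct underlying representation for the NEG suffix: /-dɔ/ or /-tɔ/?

/-dɔ/

The NEG suffix surfaces as [-dɔ] and [-tɔ], depending on the final segment of the stem.
By contrast the PST suffix keeps its initial [t] throughout — that segment must be underlying.
So the underlying form is /-dɔ/, and voiced stops become voiceless after a vowel.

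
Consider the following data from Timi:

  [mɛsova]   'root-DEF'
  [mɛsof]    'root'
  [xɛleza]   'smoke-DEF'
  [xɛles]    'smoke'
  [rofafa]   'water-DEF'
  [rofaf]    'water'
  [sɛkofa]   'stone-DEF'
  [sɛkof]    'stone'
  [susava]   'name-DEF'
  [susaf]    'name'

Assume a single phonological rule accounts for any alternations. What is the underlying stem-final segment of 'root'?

In [mɛsova] and [mɛsof] the final segment of 'root' alternates: [v] ~ [f].
Compare 'water', with invariant [f] in [rofafa] and [rofaf]: an analysis with underlying /f/ and a rule producing [v] before the DEF suffix would wrongly predict alternation here too.
The underlying segment must be /v/; voiced obstruents become voiceless word-finally, yielding [f] there.

/v/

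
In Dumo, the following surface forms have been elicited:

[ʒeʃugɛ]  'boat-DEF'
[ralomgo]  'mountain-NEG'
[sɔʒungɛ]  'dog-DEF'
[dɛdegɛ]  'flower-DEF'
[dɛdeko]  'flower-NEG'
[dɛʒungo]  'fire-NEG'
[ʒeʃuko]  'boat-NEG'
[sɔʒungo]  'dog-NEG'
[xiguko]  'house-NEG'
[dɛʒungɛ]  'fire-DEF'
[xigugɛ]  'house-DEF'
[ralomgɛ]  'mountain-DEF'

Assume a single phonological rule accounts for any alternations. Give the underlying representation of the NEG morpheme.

/-ko/

The NEG suffix surfaces as [-go] and [-ko], depending on the final segment of the stem.
By contrast the DEF suffix keeps its initial [g] throughout — that segment must be underlying.
The NEG suffix is therefore /-ko/ underlyingly, with post-nasal voicing: voiceless stops become voiced after a nasal.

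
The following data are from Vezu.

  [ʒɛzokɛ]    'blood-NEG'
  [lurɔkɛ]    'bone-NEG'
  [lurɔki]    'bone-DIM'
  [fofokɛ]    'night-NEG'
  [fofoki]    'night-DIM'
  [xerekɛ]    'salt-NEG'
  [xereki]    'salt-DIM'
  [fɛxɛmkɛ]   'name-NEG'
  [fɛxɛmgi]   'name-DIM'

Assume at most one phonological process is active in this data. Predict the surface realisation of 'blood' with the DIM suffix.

The DIM morpheme has two allomorphs, [-gi] and [-ki].
By contrast the NEG suffix keeps its initial [k] throughout — that segment must be underlying.
The DIM suffix is therefore /-gi/ underlyingly, with post-vocalic devoicing: voiced stops become voiceless after a vowel.
After 'blood', which ends in a vowel, the suffix surfaces as [-ki], giving [ʒɛzoki].

[ʒɛzoki]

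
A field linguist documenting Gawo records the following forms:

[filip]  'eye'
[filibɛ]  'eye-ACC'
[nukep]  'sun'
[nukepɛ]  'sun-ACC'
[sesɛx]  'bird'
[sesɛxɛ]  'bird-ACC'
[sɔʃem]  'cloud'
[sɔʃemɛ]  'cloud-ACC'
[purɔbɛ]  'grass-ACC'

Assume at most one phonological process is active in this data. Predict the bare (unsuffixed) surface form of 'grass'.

'eye' shows [p] ~ [b] at the end of the stem ([filip] vs [filibɛ]).
Compare 'sun', with invariant [p] in [nukep] and [nukepɛ]: an analysis with underlying /p/ and a rule producing [b] before the ACC suffix would wrongly predict alternation here too.
The alternation reflects word-final obstruent devoicing: voiced obstruents become voiceless word-finally. /b/ is underlying.
The one attested form of 'grass', [purɔbɛ], shows underlying /purɔb/. Applying the same rule word-finally gives [purɔp].

[purɔp]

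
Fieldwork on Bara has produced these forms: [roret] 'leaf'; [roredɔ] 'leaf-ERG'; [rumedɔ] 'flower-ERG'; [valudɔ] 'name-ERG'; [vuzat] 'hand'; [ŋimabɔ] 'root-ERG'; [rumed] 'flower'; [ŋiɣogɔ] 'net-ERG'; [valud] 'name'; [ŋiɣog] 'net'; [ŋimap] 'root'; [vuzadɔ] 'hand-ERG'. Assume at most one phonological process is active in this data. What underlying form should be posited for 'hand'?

/vuzat/

In [vuzadɔ] and [vuzat] the final segment of 'hand' alternates: [d] ~ [t].
Compare 'flower', with invariant [d] in [rumedɔ] and [rumed]: an analysis with underlying /d/ and a rule producing [t] in isolation would wrongly predict alternation here too.
The alternation reflects intervocalic voicing: voiceless stops become voiced between vowels. /t/ is underlying.
Hence 'hand' is /vuzat/ underlyingly.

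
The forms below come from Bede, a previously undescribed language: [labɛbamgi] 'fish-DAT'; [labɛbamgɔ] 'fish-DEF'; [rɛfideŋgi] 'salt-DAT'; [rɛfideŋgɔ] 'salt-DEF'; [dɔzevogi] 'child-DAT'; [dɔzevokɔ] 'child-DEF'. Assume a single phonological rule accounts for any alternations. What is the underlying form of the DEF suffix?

/-kɔ/

The DEF morpheme has two allomorphs, [-gɔ] and [-kɔ].
The DAT suffix, which begins with [g], is invariant after every stem; so [g] is not altered by any rule here.
So the underlying form is /-kɔ/, and voiceless stops become voiced after a nasal.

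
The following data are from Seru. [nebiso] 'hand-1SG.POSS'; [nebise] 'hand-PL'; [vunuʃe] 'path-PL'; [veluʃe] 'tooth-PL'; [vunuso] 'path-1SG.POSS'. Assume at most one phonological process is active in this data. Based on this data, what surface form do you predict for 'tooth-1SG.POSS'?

[veluso]

In [vunuso] and [vunuʃe] the final segment of 'path' alternates: [s] ~ [ʃ].
But 'hand' keeps [s] in both environments ([nebiso], [nebise]), so there is no rule changing /s/ to [ʃ] before the PL suffix.
So /ʃ/ is underlying, and a rule of depalatalization — palato-alveolar /ʃ/ becomes [s] when no front vowel follows — gives [s].
From [veluʃe] the stem 'tooth' is /veluʃ/; when no front vowel follows this yields [veluso].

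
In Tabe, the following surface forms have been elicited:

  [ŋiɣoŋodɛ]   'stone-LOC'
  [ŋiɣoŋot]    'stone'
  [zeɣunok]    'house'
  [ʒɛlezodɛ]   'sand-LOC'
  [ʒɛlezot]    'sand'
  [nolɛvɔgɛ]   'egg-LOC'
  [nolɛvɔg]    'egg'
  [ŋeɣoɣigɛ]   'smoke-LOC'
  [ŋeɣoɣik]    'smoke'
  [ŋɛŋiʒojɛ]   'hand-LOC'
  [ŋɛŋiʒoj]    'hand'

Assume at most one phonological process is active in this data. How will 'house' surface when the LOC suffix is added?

[zeɣunogɛ]

The stem for 'smoke' ends in [g] in [ŋeɣoɣigɛ] but [k] in [ŋeɣoɣik].
The stem 'egg' ([nolɛvɔgɛ], [nolɛvɔg]) shows [g] unchanged in both environments, so [g] cannot be basic with [k] derived in isolation.
The underlying segment must be /k/; voiceless stops become voiced between vowels, yielding [g] there.
From [zeɣunok] the stem 'house' is /zeɣunok/; between vowels this yields [zeɣunogɛ].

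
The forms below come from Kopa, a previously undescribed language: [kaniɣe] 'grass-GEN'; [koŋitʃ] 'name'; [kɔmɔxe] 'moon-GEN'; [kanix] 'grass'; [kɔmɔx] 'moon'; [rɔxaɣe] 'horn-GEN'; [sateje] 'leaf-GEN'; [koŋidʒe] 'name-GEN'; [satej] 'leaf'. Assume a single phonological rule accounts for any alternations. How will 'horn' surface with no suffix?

[rɔxax]

In [kaniɣe] and [kanix] the final segment of 'grass' alternates: [ɣ] ~ [x].
But 'moon' keeps [x] in both environments ([kɔmɔxe], [kɔmɔx]), so there is no rule changing /x/ to [ɣ] before the GEN suffix.
Therefore /ɣ/ is basic and [x] is derived by word-final obstruent devoicing (voiced obstruents become voiceless word-finally).
From [rɔxaɣe] the stem 'horn' is /rɔxaɣ/; word-finally this yields [rɔxax].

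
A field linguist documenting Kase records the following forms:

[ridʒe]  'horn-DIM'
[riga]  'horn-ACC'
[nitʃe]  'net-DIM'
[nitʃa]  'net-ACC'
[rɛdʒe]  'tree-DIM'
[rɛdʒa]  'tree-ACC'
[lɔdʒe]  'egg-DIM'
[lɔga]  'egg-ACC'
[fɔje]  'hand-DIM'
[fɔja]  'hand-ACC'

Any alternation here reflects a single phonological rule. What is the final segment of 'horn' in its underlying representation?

In [ridʒe] and [riga] the final segment of 'horn' alternates: [dʒ] ~ [g].
Compare 'tree', with invariant [dʒ] in [rɛdʒe] and [rɛdʒa]: an analysis with underlying /dʒ/ and a rule producing [g] before the ACC suffix would wrongly predict alternation here too.
Therefore /g/ is basic and [dʒ] is derived by palatalization before a front vowel (/g/ becomes palato-alveolar [dʒ] before a front vowel).

/g/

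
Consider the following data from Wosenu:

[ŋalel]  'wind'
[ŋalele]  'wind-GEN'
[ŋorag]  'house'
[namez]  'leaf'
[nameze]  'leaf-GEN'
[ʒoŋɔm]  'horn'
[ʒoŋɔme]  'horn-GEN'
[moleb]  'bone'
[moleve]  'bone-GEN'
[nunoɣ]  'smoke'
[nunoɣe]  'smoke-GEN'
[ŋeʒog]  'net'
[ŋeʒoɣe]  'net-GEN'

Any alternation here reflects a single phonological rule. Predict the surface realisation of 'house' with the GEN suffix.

In [ŋeʒog] and [ŋeʒoɣe] the final segment of 'net' alternates: [g] ~ [ɣ].
The stem 'smoke' ([nunoɣ], [nunoɣe]) shows [ɣ] unchanged in both environments, so [ɣ] cannot be basic with [g] derived in isolation.
So /g/ is underlying, and a rule of intervocalic spirantization — voiced stops become fricatives between vowels — gives [ɣ].
The one attested form of 'house', [ŋorag], shows underlying /ŋorag/. Applying the same rule between vowels gives [ŋoraɣe].

[ŋoraɣe]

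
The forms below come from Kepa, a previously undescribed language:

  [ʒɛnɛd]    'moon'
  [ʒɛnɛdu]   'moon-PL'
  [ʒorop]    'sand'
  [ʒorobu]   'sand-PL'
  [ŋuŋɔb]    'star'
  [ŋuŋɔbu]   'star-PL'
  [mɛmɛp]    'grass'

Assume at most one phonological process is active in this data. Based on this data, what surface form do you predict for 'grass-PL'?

The root 'sand' surfaces as [ʒorop] and [ʒorobu], with a stem-final [p] ~ [b] alternation.
If /b/ were underlying and a rule turned it into [p] in isolation, 'star' would also alternate; but it has [b] in both [ŋuŋɔb] and [ŋuŋɔbu].
The alternation reflects intervocalic voicing: voiceless stops become voiced between vowels. /p/ is underlying.
From [mɛmɛp] the stem 'grass' is /mɛmɛp/; between vowels this yields [mɛmɛbu].

[mɛmɛbu]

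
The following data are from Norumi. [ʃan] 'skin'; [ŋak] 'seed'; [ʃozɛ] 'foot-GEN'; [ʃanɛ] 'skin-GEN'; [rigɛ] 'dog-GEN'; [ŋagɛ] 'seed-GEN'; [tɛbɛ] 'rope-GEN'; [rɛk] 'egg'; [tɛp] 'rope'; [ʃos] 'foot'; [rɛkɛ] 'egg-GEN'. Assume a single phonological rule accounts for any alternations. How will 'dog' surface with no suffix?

The root 'seed' surfaces as [ŋak] and [ŋagɛ], with a stem-final [k] ~ [g] alternation.
But 'egg' keeps [k] in both environments ([rɛk], [rɛkɛ]), so there is no rule changing /k/ to [g] before the GEN suffix.
So /g/ is underlying, and a rule of word-final obstruent devoicing — voiced obstruents become voiceless word-finally — gives [k].
The one attested form of 'dog', [rigɛ], shows underlying /rig/. Applying the same rule word-finally gives [rik].

[rik]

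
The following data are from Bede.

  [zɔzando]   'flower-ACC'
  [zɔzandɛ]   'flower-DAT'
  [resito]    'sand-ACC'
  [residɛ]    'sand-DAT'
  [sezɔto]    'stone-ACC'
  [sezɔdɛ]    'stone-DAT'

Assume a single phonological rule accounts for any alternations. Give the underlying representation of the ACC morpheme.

The ACC morpheme has two allomorphs, [-do] and [-to].
By contrast the DAT suffix keeps its initial [d] throughout — that segment must be underlying.
So the underlying form is /-to/, and voiceless stops become voiced after a nasal.

/-to/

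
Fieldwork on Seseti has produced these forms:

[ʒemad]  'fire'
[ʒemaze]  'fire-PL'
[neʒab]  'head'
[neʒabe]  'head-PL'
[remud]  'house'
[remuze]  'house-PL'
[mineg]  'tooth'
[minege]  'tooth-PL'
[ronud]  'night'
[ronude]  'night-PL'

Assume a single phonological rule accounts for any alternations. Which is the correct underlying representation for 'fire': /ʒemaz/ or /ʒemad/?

/ʒemaz/

The stem for 'fire' ends in [d] in [ʒemad] but [z] in [ʒemaze].
But 'night' keeps [d] in both environments ([ronud], [ronude]), so there is no rule changing /d/ to [z] before the PL suffix.
The alternation reflects word-final hardening: voiced fricatives become stops word-finally. /z/ is underlying.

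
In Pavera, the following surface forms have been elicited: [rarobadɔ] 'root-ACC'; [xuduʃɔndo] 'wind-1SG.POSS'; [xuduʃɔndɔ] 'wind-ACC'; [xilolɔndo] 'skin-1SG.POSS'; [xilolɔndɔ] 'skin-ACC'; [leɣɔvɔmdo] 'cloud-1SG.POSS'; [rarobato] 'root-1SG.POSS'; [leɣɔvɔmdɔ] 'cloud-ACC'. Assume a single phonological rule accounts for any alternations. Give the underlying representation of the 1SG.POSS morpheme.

The 1SG.POSS suffix surfaces as [-do] and [-to], depending on the final segment of the stem.
The ACC suffix, which begins with [d], is invariant after every stem; so [d] is not altered by any rule here.
The 1SG.POSS suffix is therefore /-to/ underlyingly, with post-nasal voicing: voiceless stops become voiced after a nasal.

/-to/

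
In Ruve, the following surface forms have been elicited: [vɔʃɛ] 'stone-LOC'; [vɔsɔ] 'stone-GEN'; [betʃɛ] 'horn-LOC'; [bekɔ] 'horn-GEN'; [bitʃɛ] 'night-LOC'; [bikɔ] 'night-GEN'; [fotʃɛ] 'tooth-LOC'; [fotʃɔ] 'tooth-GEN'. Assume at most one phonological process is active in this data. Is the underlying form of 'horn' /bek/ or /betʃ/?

/bek/

The stem for 'horn' ends in [tʃ] in [betʃɛ] but [k] in [bekɔ].
If /tʃ/ were underlying and a rule turned it into [k] before the GEN suffix, 'tooth' would also alternate; but it has [tʃ] in both [fotʃɛ] and [fotʃɔ].
The underlying segment must be /k/; /k/ and /s/ become palato-alveolar [tʃ] and [ʃ] before a front vowel, yielding [tʃ] there.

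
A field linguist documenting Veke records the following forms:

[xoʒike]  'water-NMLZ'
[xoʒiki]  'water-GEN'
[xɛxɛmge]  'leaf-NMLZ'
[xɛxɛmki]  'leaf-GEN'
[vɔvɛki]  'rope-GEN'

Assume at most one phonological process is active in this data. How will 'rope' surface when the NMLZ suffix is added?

[vɔvɛke]

The NMLZ morpheme has two allomorphs, [-ge] and [-ke].
By contrast the GEN suffix keeps its initial [k] throughout — that segment must be underlying.
So the underlying form is /-ge/, and voiced stops become voiceless after a vowel.
After 'rope', which ends in a vowel, the suffix surfaces as [-ke], giving [vɔvɛke].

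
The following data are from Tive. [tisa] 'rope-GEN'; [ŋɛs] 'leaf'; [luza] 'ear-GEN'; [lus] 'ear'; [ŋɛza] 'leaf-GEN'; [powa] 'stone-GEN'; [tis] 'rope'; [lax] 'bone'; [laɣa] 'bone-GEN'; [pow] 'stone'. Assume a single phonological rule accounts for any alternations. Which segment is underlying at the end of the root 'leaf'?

The stem for 'leaf' ends in [s] in [ŋɛs] but [z] in [ŋɛza].
Compare 'rope', with invariant [s] in [tis] and [tisa]: an analysis with underlying /s/ and a rule producing [z] before the GEN suffix would wrongly predict alternation here too.
The alternation reflects word-final obstruent devoicing: voiced obstruents become voiceless word-finally. /z/ is underlying.

/z/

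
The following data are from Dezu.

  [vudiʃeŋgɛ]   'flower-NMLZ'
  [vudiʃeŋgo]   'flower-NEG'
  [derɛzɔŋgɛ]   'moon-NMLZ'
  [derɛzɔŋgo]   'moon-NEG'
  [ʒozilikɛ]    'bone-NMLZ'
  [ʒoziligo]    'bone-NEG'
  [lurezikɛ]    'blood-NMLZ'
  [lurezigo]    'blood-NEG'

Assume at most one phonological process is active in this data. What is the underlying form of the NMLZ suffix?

/-kɛ/

The NMLZ morpheme has two allomorphs, [-gɛ] and [-kɛ].
The NEG suffix, which begins with [g], is invariant after every stem; so [g] is not altered by any rule here.
The NMLZ suffix is therefore /-kɛ/ underlyingly, with post-nasal voicing: voiceless stops become voiced after a nasal.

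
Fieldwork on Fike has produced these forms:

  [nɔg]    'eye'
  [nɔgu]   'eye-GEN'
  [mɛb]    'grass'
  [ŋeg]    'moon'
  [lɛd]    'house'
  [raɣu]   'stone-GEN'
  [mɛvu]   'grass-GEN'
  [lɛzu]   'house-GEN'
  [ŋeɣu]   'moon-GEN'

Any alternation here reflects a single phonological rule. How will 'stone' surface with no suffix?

[rag]

The stem for 'moon' ends in [g] in [ŋeg] but [ɣ] in [ŋeɣu].
But 'eye' keeps [g] in both environments ([nɔg], [nɔgu]), so there is no rule changing /g/ to [ɣ] before the GEN suffix.
The underlying segment must be /ɣ/; voiced fricatives become stops word-finally, yielding [g] there.
From [raɣu] the stem 'stone' is /raɣ/; word-finally this yields [rag].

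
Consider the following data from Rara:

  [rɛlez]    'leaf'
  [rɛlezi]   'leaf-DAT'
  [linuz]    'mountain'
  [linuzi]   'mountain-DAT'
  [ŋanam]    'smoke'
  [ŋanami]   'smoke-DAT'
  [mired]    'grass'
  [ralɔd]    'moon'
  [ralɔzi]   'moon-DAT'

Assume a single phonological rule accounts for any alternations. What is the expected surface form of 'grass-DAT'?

[mirezi]

'moon' shows [d] ~ [z] at the end of the stem ([ralɔd] vs [ralɔzi]).
If /z/ were underlying and a rule turned it into [d] in isolation, 'leaf' would also alternate; but it has [z] in both [rɛlez] and [rɛlezi].
Therefore /d/ is basic and [z] is derived by intervocalic spirantization (voiced stops become fricatives between vowels).
The one attested form of 'grass', [mired], shows underlying /mired/. Applying the same rule between vowels gives [mirezi].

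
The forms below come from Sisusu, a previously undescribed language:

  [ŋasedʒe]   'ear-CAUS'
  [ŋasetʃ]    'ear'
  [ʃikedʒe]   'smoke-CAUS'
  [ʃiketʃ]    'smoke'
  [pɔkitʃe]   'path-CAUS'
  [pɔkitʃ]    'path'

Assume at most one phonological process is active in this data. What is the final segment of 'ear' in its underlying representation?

The stem for 'ear' ends in [dʒ] in [ŋasedʒe] but [tʃ] in [ŋasetʃ].
Compare 'path', with invariant [tʃ] in [pɔkitʃe] and [pɔkitʃ]: an analysis with underlying /tʃ/ and a rule producing [dʒ] before the CAUS suffix would wrongly predict alternation here too.
So /dʒ/ is underlying, and a rule of word-final obstruent devoicing — voiced obstruents become voiceless word-finally — gives [tʃ].

/dʒ/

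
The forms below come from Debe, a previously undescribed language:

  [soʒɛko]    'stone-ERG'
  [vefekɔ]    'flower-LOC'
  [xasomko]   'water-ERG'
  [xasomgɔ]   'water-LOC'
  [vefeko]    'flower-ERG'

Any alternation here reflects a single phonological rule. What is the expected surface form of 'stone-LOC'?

The LOC suffix surfaces as [-gɔ] and [-kɔ], depending on the final segment of the stem.
The ERG suffix, which begins with [k], is invariant after every stem; so [k] is not altered by any rule here.
So the underlying form is /-gɔ/, and voiced stops become voiceless after a vowel.
After 'stone', which ends in a vowel, the suffix surfaces as [-kɔ], giving [soʒɛkɔ].

[soʒɛkɔ]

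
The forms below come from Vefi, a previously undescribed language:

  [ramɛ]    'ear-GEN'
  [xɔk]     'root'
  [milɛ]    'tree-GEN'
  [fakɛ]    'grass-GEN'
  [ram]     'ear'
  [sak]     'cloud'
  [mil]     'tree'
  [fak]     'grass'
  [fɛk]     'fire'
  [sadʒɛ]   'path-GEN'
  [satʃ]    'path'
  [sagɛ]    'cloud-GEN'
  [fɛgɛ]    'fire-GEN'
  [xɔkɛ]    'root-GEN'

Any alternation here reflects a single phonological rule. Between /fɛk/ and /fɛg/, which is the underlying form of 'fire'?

/fɛg/

The stem for 'fire' ends in [k] in [fɛk] but [g] in [fɛgɛ].
The stem 'root' ([xɔk], [xɔkɛ]) shows [k] unchanged in both environments, so [k] cannot be basic with [g] derived before the GEN suffix.
The underlying segment must be /g/; voiced obstruents become voiceless word-finally, yielding [k] there.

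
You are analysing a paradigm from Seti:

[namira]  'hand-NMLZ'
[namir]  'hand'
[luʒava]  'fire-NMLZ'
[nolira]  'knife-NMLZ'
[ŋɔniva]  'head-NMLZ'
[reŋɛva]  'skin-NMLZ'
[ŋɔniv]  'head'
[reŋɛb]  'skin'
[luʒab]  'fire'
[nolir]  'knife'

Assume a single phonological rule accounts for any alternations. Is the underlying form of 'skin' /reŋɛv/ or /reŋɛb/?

In [reŋɛb] and [reŋɛva] the final segment of 'skin' alternates: [b] ~ [v].
The stem 'head' ([ŋɔniv], [ŋɔniva]) shows [v] unchanged in both environments, so [v] cannot be basic with [b] derived in isolation.
So /b/ is underlying, and a rule of intervocalic spirantization — voiced stops become fricatives between vowels — gives [v].

/reŋɛb/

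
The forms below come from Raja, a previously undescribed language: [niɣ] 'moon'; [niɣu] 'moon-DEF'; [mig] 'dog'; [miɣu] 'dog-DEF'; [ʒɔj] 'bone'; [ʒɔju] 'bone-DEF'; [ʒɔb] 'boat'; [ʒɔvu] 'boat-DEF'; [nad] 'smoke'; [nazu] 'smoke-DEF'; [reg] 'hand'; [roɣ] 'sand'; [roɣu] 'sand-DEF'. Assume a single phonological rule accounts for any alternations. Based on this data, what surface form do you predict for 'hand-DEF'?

[reɣu]

In [mig] and [miɣu] the final segment of 'dog' alternates: [g] ~ [ɣ].
But 'sand' keeps [ɣ] in both environments ([roɣ], [roɣu]), so there is no rule changing /ɣ/ to [g] in isolation.
The alternation reflects intervocalic spirantization: voiced stops become fricatives between vowels. /g/ is underlying.
From [reg] the stem 'hand' is /reg/; between vowels this yields [reɣu].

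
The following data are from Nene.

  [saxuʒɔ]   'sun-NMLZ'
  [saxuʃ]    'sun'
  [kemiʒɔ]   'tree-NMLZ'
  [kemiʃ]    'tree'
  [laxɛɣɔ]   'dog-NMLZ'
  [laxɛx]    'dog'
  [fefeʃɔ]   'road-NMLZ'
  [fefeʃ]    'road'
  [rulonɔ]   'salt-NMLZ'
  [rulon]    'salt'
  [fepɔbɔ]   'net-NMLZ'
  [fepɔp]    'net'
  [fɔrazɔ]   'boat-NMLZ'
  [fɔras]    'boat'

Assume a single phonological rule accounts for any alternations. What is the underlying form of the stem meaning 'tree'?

The stem for 'tree' ends in [ʒ] in [kemiʒɔ] but [ʃ] in [kemiʃ].
If /ʃ/ were underlying and a rule turned it into [ʒ] before the NMLZ suffix, 'road' would also alternate; but it has [ʃ] in both [fefeʃɔ] and [fefeʃ].
Therefore /ʒ/ is basic and [ʃ] is derived by word-final obstruent devoicing (voiced obstruents become voiceless word-finally).
The underlying form of 'tree' is therefore /kemiʒ/.

/kemiʒ/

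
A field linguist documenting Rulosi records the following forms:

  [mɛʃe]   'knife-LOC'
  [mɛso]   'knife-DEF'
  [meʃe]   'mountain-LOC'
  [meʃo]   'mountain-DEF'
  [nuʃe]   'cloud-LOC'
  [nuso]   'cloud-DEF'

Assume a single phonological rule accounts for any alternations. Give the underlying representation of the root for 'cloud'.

'cloud' shows [ʃ] ~ [s] at the end of the stem ([nuʃe] vs [nuso]).
If /ʃ/ were underlying and a rule turned it into [s] before the DEF suffix, 'mountain' would also alternate; but it has [ʃ] in both [meʃe] and [meʃo].
The underlying segment must be /s/; /s/ becomes palato-alveolar [ʃ] before a front vowel, yielding [ʃ] there.
Hence 'cloud' is /nus/ underlyingly.

/nus/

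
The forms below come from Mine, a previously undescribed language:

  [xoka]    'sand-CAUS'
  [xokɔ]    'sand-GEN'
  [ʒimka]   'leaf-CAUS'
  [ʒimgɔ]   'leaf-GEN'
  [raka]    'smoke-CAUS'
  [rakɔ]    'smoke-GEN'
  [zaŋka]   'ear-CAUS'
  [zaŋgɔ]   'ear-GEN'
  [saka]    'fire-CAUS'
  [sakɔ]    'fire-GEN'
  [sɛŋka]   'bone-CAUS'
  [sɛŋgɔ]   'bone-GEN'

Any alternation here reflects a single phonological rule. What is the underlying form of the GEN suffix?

/-gɔ/

The GEN morpheme has two allomorphs, [-gɔ] and [-kɔ].
The CAUS suffix, which begins with [k], is invariant after every stem; so [k] is not altered by any rule here.
So the underlying form is /-gɔ/, and voiced stops become voiceless after a vowel.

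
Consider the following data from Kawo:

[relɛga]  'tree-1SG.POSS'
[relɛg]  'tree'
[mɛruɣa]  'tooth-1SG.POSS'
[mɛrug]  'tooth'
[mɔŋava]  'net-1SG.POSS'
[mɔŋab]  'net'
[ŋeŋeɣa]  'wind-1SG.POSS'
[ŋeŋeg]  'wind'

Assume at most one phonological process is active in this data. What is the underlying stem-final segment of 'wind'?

/ɣ/

The root 'wind' surfaces as [ŋeŋeɣa] and [ŋeŋeg], with a stem-final [ɣ] ~ [g] alternation.
But 'tree' keeps [g] in both environments ([relɛga], [relɛg]), so there is no rule changing /g/ to [ɣ] before the 1SG.POSS suffix.
The underlying segment must be /ɣ/; voiced fricatives become stops word-finally, yielding [g] there.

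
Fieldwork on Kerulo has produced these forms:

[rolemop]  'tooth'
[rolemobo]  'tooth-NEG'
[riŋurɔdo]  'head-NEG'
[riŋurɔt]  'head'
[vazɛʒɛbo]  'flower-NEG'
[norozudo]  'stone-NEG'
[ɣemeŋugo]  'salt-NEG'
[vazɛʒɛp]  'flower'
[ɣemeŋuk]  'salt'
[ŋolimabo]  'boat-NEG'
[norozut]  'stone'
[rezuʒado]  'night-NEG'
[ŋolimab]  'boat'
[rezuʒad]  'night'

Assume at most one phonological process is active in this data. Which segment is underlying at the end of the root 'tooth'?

In [rolemobo] and [rolemop] the final segment of 'tooth' alternates: [b] ~ [p].
Compare 'boat', with invariant [b] in [ŋolimabo] and [ŋolimab]: an analysis with underlying /b/ and a rule producing [p] in isolation would wrongly predict alternation here too.
The alternation reflects intervocalic voicing: voiceless stops become voiced between vowels. /p/ is underlying.

/p/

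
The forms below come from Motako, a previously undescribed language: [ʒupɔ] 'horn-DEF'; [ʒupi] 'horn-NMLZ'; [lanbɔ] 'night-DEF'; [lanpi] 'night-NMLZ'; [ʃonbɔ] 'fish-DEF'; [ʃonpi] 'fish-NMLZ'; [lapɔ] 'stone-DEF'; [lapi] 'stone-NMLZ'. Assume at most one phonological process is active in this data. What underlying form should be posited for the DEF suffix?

The DEF morpheme has two allomorphs, [-bɔ] and [-pɔ].
The NMLZ suffix, which begins with [p], is invariant after every stem; so [p] is not altered by any rule here.
The DEF suffix is therefore /-bɔ/ underlyingly, with post-vocalic devoicing: voiced stops become voiceless after a vowel.

/-bɔ/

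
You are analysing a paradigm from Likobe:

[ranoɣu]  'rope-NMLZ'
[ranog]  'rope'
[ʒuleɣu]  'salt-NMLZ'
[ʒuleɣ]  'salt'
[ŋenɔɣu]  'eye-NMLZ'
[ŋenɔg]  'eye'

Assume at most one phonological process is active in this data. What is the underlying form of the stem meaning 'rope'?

/ranog/

In [ranoɣu] and [ranog] the final segment of 'rope' alternates: [ɣ] ~ [g].
If /ɣ/ were underlying and a rule turned it into [g] in isolation, 'salt' would also alternate; but it has [ɣ] in both [ʒuleɣu] and [ʒuleɣ].
So /g/ is underlying, and a rule of intervocalic spirantization — voiced stops become fricatives between vowels — gives [ɣ].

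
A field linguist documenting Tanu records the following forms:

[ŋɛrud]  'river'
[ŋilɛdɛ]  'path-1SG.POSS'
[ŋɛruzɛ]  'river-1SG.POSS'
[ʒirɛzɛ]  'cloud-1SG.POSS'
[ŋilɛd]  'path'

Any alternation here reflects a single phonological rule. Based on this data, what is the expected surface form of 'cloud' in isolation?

The root 'river' surfaces as [ŋɛrud] and [ŋɛruzɛ], with a stem-final [d] ~ [z] alternation.
The stem 'path' ([ŋilɛd], [ŋilɛdɛ]) shows [d] unchanged in both environments, so [d] cannot be basic with [z] derived before the 1SG.POSS suffix.
So /z/ is underlying, and a rule of word-final hardening — voiced fricatives become stops word-finally — gives [d].
The one attested form of 'cloud', [ʒirɛzɛ], shows underlying /ʒirɛz/. Applying the same rule word-finally gives [ʒirɛd].

[ʒirɛd]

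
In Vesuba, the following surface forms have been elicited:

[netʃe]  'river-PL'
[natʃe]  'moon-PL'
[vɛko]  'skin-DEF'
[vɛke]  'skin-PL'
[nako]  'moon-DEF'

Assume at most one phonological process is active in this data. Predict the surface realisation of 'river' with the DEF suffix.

In [natʃe] and [nako] the final segment of 'moon' alternates: [tʃ] ~ [k].
Compare 'skin', with invariant [k] in [vɛke] and [vɛko]: an analysis with underlying /k/ and a rule producing [tʃ] before the PL suffix would wrongly predict alternation here too.
Therefore /tʃ/ is basic and [k] is derived by depalatalization (palato-alveolar /tʃ/ becomes [k] when no front vowel follows).
From [netʃe] the stem 'river' is /netʃ/; when no front vowel follows this yields [neko].

[neko]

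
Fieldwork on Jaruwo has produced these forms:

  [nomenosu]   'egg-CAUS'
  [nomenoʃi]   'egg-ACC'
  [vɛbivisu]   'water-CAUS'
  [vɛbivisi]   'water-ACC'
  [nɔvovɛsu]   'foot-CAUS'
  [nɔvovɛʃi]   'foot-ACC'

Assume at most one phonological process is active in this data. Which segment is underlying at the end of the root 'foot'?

In [nɔvovɛsu] and [nɔvovɛʃi] the final segment of 'foot' alternates: [s] ~ [ʃ].
Compare 'water', with invariant [s] in [vɛbivisu] and [vɛbivisi]: an analysis with underlying /s/ and a rule producing [ʃ] before the ACC suffix would wrongly predict alternation here too.
The alternation reflects depalatalization: palato-alveolar /ʃ/ becomes [s] when no front vowel follows. /ʃ/ is underlying.

/ʃ/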